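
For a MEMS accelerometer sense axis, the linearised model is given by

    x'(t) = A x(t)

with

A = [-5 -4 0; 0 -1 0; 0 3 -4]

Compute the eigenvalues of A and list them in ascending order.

det(sI - A) = s^3 - (tr A)s^2 + (M11 + M22 + M33)s - det A, where Mii is the 2×2 principal minor of A obtained by deleting row i and column i.
tr A = (-5) + (-1) + (-4) = -10; M11 = (-1)·(-4) - 0·3 = 4 - 0 = 4; M22 = (-5)·(-4) - 0·0 = 20 - 0 = 20; M33 = (-5)·(-1) - (-4)·0 = 5 - 0 = 5; sum of minors = 29.
det A = (-5)·((-1)·(-4) - 0·3) - (-4)·(0·(-4) - 0·0) + 0·(0·3 - (-1)·0) = (-5)·4 - (-4)·0 + 0·0 = -20.
So p(s) = det(sI - A) = s^3 + 10s^2 + 29s + 20.
Rational-root test: any integer root divides 20. Testing small divisors, s = -1 works: p(-1) = -1 + 10 + (-29) + 20 = 0, so (s + 1) is a factor.
Dividing, p(s) = (s + 1)(s^2 + 9s + 20).
Factor s^2 + 9s + 20: two numbers with sum -9 and product 20 are -4 and -5, so s^2 + 9s + 20 = (s + 4)(s + 5).
Hence p(s) = (s + 1) (s + 4) (s + 5), with roots -5, -4, -1.
All eigenvalues have negative real part, so the system is asymptotically stable.

-5, -4, -1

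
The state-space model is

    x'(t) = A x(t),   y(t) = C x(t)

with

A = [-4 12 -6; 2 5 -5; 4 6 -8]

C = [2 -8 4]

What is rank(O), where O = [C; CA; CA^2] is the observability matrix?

CA = [[-8, 8, -4]]
CA^2 = [[32, -80, 40]]
Observability matrix O = [C; CA; CA^2] = [[2, -8, 4], [-8, 8, -4], [32, -80, 40]]
The columns c1, c2, c3 of O are linearly dependent: c2 + 2·c3 = 0 (check each entry), so rank(O) ≤ 2.
The 2×2 minor from rows 1, 2, columns 1, 2 is 2·8 - (-8)·(-8) = 16 - 64 = -48 ≠ 0, so rank(O) = 2.
rank(O) = 2 < n = 3, so the pair (A, C) is not completely observable.

2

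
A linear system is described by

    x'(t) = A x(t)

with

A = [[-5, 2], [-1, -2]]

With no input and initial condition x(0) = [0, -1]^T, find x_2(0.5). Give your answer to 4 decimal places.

-0.3109

det(sI - A) = s^2 - (tr A)s + det A, with tr A = (-5) + (-2) = -7 and det A = (-5)·(-2) - 2·(-1) = 10 - (-2) = 12.
So p(s) = det(sI - A) = s^2 + 7s + 12.
Factor s^2 + 7s + 12: two numbers with sum -7 and product 12 are -3 and -4, so s^2 + 7s + 12 = (s + 3)(s + 4).
Hence p(s) = (s + 3) (s + 4), with roots -4, -3.
The eigenvalues -4, -3 are distinct and real, so A is diagonalisable and x(t) = e^{At} x(0) = V diag(e^{λ_i t}) V^{-1} x(0), where the columns of V are the eigenvectors.
λ = -4: A - (-4)I = [[-1, 2], [-1, 2]]. Row 1 gives (-1)·v1 + 2·v2 = 0, so take v_1 = [-2, -1]^T.
λ = -3: A - (-3)I = [[-2, 2], [-1, 1]]. Row 1 gives (-2)·v1 + 2·v2 = 0, so take v_2 = [1, 1]^T.
V = [v_1 v_2] = [[-2, 1], [-1, 1]] has det V = -1, so V^{-1} = adj(V)/det V = [[-1, 1], [-1, 2]].
Modal coordinates z(0) = V^{-1} x(0): (-1)·0 + 1·(-1) = -1; (-1)·0 + 2·(-1) = -2; so z(0) = [-1, -2]^T.
x_2(t) = Σ_i (v_i)_2 · z_i(0) · e^{λ_i t} (row 2 of V times the modal terms).
x_2(0.5) = (-1)·(-1)·e^{-4·0.5} + 1·(-2)·e^{-3·0.5} = 1·0.135335 + (-2)·0.223130 = -0.3109.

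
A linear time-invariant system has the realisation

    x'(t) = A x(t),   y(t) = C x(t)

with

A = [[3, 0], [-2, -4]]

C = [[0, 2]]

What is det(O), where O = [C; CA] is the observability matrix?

8

CA = [[-4, -8]]
Observability matrix O = [C; CA] = [[0, 2], [-4, -8]]
det(O) = 0·(-8) - 2·(-4) = 0 - (-8) = 8
Since det(O) ≠ 0, rank(O) = 2 and the system is completely observable.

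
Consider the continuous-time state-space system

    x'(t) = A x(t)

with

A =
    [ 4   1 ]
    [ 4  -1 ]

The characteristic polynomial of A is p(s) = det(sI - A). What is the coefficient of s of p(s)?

-3

For a 2×2 matrix, det(sI - A) = s^2 - (tr A)s + det A.
tr A = 3, det A = -8.
So p(s) = s^2 - 3s - 8.
The coefficient of s is -3.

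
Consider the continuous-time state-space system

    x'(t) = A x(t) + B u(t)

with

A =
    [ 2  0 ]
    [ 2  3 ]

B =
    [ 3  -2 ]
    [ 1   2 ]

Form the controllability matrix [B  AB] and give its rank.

2

AB = [[6, -4], [9, 2]]
Controllability matrix C = [B  AB] = [[3, -2, 6, -4], [1, 2, 9, 2]]
Take the 2×2 submatrix of C formed by columns 1, 2: [[3, -2], [1, 2]]. Its determinant is 3·2 - (-2)·1 = 6 - (-2) = 8 ≠ 0.
So rank(C) ≥ 2; since C has 2 rows, rank(C) = 2.
rank(C) = 2 = n, so the pair (A, B) is completely controllable.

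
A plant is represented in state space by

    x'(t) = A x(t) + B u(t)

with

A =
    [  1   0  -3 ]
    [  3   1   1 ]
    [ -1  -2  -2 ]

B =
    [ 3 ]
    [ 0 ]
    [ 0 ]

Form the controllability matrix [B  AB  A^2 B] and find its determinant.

-270

AB = [[3], [9], [-3]]
A^2B = [[12], [15], [-15]]
Controllability matrix C = [B  AB  A^2B] = [[3, 3, 12], [0, 9, 15], [0, -3, -15]]
Expanding along the first row, det(C) = 3·(9·(-15) - 15·(-3)) - 3·(0·(-15) - 15·0) + 12·(0·(-3) - 9·0) = 3·(-90) - 3·0 + 12·0 = -270
Since det(C) ≠ 0, rank(C) = 3 and the system is completely controllable.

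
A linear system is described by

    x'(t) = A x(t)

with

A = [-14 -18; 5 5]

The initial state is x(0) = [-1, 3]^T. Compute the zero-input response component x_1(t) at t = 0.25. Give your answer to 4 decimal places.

-3.9484

det(sI - A) = s^2 - (tr A)s + det A, with tr A = (-14) + 5 = -9 and det A = (-14)·5 - (-18)·5 = -70 - (-90) = 20.
So p(s) = det(sI - A) = s^2 + 9s + 20.
Factor s^2 + 9s + 20: two numbers with sum -9 and product 20 are -4 and -5, so s^2 + 9s + 20 = (s + 4)(s + 5).
Hence p(s) = (s + 4) (s + 5), with roots -5, -4.
The eigenvalues -5, -4 are distinct and real, so A is diagonalisable and x(t) = e^{At} x(0) = V diag(e^{λ_i t}) V^{-1} x(0), where the columns of V are the eigenvectors.
λ = -5: A - (-5)I = [[-9, -18], [5, 10]]. Row 1 gives (-9)·v1 + (-18)·v2 = 0, so take v_1 = [2, -1]^T.
λ = -4: A - (-4)I = [[-10, -18], [5, 9]]. Row 1 gives (-10)·v1 + (-18)·v2 = 0, so take v_2 = [-9, 5]^T.
V = [v_1 v_2] = [[2, -9], [-1, 5]] has det V = 1, so V^{-1} = adj(V)/det V = [[5, 9], [1, 2]].
Modal coordinates z(0) = V^{-1} x(0): 5·(-1) + 9·3 = 22; 1·(-1) + 2·3 = 5; so z(0) = [22, 5]^T.
x_1(t) = Σ_i (v_i)_1 · z_i(0) · e^{λ_i t} (row 1 of V times the modal terms).
x_1(0.25) = 2·22·e^{-5·0.25} + (-9)·5·e^{-4·0.25} = 44·0.28650480 + (-45)·0.36787944 = -3.9484.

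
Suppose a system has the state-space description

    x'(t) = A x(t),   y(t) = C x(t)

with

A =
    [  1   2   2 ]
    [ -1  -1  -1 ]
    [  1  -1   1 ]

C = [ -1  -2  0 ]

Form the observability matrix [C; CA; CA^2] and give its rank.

3

CA = [[1, 0, 0]]
CA^2 = [[1, 2, 2]]
Observability matrix O = [C; CA; CA^2] = [[-1, -2, 0], [1, 0, 0], [1, 2, 2]]
det(O) = (-1)·(0·2 - 0·2) - (-2)·(1·2 - 0·1) + 0·(1·2 - 0·1) = (-1)·0 - (-2)·2 + 0·2 = 4 ≠ 0, so rank(O) = 3.
rank(O) = 3 = n, so the pair (A, C) is completely observable.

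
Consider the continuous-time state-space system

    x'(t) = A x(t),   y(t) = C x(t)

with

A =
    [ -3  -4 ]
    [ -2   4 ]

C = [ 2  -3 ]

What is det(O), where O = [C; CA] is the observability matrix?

CA = [[0, -20]]
Observability matrix O = [C; CA] = [[2, -3], [0, -20]]
det(O) = 2·(-20) - (-3)·0 = -40 - 0 = -40
Since det(O) ≠ 0, rank(O) = 2 and the system is completely observable.

-40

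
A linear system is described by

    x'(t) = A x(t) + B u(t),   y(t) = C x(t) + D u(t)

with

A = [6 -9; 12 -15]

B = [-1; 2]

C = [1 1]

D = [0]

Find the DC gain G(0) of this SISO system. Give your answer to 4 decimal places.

G(0) = C(-A)^{-1}B + D = -C A^{-1} B + D.
det A = 18, so A^{-1} = (1/18)·adj(A) = [[-5/6, 1/2], [-2/3, 1/3]]
A^{-1} B = [11/6, 4/3]^T
C A^{-1} B = 19/6
G(0) = D - C A^{-1} B = 0 - (19/6) = -19/6 ≈ -3.1667

-3.1667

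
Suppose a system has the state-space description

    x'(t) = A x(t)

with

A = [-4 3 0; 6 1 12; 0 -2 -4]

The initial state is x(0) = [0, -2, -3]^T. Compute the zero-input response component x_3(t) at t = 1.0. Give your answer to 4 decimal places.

5.0521

det(sI - A) = s^3 - (tr A)s^2 + (M11 + M22 + M33)s - det A, where Mii is the 2×2 principal minor of A obtained by deleting row i and column i.
tr A = (-4) + 1 + (-4) = -7; M11 = 1·(-4) - 12·(-2) = -4 - (-24) = 20; M22 = (-4)·(-4) - 0·0 = 16 - 0 = 16; M33 = (-4)·1 - 3·6 = -4 - 18 = -22; sum of minors = 14.
det A = (-4)·(1·(-4) - 12·(-2)) - 3·(6·(-4) - 12·0) + 0·(6·(-2) - 1·0) = (-4)·20 - 3·(-24) + 0·(-12) = -8.
So p(s) = det(sI - A) = s^3 + 7s^2 + 14s + 8.
Rational-root test: any integer root divides 8. Testing small divisors, s = -1 works: p(-1) = -1 + 7 + (-14) + 8 = 0, so (s + 1) is a factor.
Dividing, p(s) = (s + 1)(s^2 + 6s + 8).
Factor s^2 + 6s + 8: two numbers with sum -6 and product 8 are -2 and -4, so s^2 + 6s + 8 = (s + 2)(s + 4).
Hence p(s) = (s + 1) (s + 2) (s + 4), with roots -4, -2, -1.
The eigenvalues -4, -2, -1 are distinct and real, so A is diagonalisable and x(t) = e^{At} x(0) = V diag(e^{λ_i t}) V^{-1} x(0), where the columns of V are the eigenvectors.
λ = -4: A - (-4)I = [[0, 3, 0], [6, 5, 12], [0, -2, 0]]. v must be orthogonal to every row; (row 1) × (row 2) = [36, 0, -18], so take v_1 = [-2, 0, 1]^T.
λ = -2: A - (-2)I = [[-2, 3, 0], [6, 3, 12], [0, -2, -2]]. v must be orthogonal to every row; (row 1) × (row 2) = [36, 24, -24], so take v_2 = [-3, -2, 2]^T.
λ = -1: A - (-1)I = [[-3, 3, 0], [6, 2, 12], [0, -2, -3]]. v must be orthogonal to every row; (row 1) × (row 2) = [36, 36, -24], so take v_3 = [-3, -3, 2]^T.
V = [v_1 v_2 v_3] = [[-2, -3, -3], [0, -2, -3], [1, 2, 2]] has det V = -1, so V^{-1} = adj(V)/det V = [[-2, 0, -3], [3, 1, 6], [-2, -1, -4]].
Modal coordinates z(0) = V^{-1} x(0): (-2)·0 + 0·(-2) + (-3)·(-3) = 9; 3·0 + 1·(-2) + 6·(-3) = -20; (-2)·0 + (-1)·(-2) + (-4)·(-3) = 14; so z(0) = [9, -20, 14]^T.
x_3(t) = Σ_i (v_i)_3 · z_i(0) · e^{λ_i t} (row 3 of V times the modal terms).
x_3(1.0) = 1·9·e^{-4·1.0} + 2·(-20)·e^{-2·1.0} + 2·14·e^{-1·1.0} = 9·0.018316 + (-40)·0.135335 + 28·0.367879 = 5.0521.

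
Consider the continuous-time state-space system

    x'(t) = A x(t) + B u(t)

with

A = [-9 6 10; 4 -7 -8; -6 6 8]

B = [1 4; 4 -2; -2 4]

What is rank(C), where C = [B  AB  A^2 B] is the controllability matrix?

2

AB = [[-5, -8], [-8, -2], [2, -4]]
A^2B = [[17, 20], [20, 14], [-2, 4]]
Controllability matrix C = [B  AB  A^2B] = [[1, 4, -5, -8, 17, 20], [4, -2, -8, -2, 20, 14], [-2, 4, 2, -4, -2, 4]]
The rows r1, r2, r3 of C are linearly dependent: -2·r1 + 2·r2 + 3·r3 = 0 (check each entry), so rank(C) ≤ 2.
The 2×2 minor from rows 1, 2, columns 1, 2 is 1·(-2) - 4·4 = -2 - 16 = -18 ≠ 0, so rank(C) = 2.
rank(C) = 2 < n = 3, so the pair (A, B) is not completely controllable.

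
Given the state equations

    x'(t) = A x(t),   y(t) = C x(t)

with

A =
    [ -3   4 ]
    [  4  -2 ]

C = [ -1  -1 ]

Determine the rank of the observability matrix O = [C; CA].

2

CA = [[-1, -2]]
Observability matrix O = [C; CA] = [[-1, -1], [-1, -2]]
det(O) = (-1)·(-2) - (-1)·(-1) = 2 - 1 = 1 ≠ 0, so rank(O) = 2.
rank(O) = 2 = n, so the pair (A, C) is completely observable.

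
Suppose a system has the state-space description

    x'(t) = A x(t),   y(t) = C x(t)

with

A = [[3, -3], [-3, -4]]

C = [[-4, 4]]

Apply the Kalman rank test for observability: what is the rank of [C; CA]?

2

CA = [[-24, -4]]
Observability matrix O = [C; CA] = [[-4, 4], [-24, -4]]
det(O) = (-4)·(-4) - 4·(-24) = 16 - (-96) = 112 ≠ 0, so rank(O) = 2.
rank(O) = 2 = n, so the pair (A, C) is completely observable.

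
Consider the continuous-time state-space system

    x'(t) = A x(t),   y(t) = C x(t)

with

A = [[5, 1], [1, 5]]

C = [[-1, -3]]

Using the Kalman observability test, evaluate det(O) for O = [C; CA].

-8

CA = [[-8, -16]]
Observability matrix O = [C; CA] = [[-1, -3], [-8, -16]]
det(O) = (-1)·(-16) - (-3)·(-8) = 16 - 24 = -8
Since det(O) ≠ 0, rank(O) = 2 and the system is completely observable.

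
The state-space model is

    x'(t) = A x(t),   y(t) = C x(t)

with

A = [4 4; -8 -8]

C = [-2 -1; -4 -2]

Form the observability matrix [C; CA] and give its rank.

1

CA = [[0, 0], [0, 0]]
Observability matrix O = [C; CA] = [[-2, -1], [-4, -2], [0, 0], [0, 0]]
Every row of O is a scalar multiple of row 1 = [-2, -1] (multipliers 1, 2, 0, 0), so the rows span a one-dimensional space.
O ≠ 0, hence rank(O) = 1.
rank(O) = 1 < n = 2, so the pair (A, C) is not completely observable.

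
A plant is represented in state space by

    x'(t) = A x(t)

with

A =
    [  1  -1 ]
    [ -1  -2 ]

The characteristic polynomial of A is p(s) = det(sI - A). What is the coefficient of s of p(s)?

For a 2×2 matrix, det(sI - A) = s^2 - (tr A)s + det A.
tr A = -1, det A = -3.
So p(s) = s^2 + s - 3.
The coefficient of s is 1.

1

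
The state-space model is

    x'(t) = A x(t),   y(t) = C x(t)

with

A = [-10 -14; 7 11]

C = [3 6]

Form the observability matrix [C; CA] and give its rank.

1

CA = [[12, 24]]
Observability matrix O = [C; CA] = [[3, 6], [12, 24]]
Every row of O is a scalar multiple of row 1 = [3, 6] (multipliers 1, 4), so the rows span a one-dimensional space.
O ≠ 0, hence rank(O) = 1.
rank(O) = 1 < n = 2, so the pair (A, C) is not completely observable.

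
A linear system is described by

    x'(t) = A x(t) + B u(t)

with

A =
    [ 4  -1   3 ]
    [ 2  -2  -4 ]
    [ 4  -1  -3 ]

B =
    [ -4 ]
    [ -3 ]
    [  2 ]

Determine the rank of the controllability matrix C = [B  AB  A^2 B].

AB = [[-7], [-10], [-19]]
A^2B = [[-75], [82], [39]]
Controllability matrix C = [B  AB  A^2B] = [[-4, -7, -75], [-3, -10, 82], [2, -19, 39]]
det(C) = (-4)·((-10)·39 - 82·(-19)) - (-7)·((-3)·39 - 82·2) + (-75)·((-3)·(-19) - (-10)·2) = (-4)·1168 - (-7)·(-281) + (-75)·77 = -12414 ≠ 0, so rank(C) = 3.
rank(C) = 3 = n, so the pair (A, B) is completely controllable.

3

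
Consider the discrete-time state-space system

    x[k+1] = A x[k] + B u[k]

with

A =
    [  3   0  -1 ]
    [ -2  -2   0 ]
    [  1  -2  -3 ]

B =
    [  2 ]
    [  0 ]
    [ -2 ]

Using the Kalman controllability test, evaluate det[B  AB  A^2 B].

192

AB = [[8], [-4], [8]]
A^2B = [[16], [-8], [-8]]
Controllability matrix C = [B  AB  A^2B] = [[2, 8, 16], [0, -4, -8], [-2, 8, -8]]
Expanding along the first row, det(C) = 2·((-4)·(-8) - (-8)·8) - 8·(0·(-8) - (-8)·(-2)) + 16·(0·8 - (-4)·(-2)) = 2·96 - 8·(-16) + 16·(-8) = 192
Since det(C) ≠ 0, rank(C) = 3 and the system is completely controllable.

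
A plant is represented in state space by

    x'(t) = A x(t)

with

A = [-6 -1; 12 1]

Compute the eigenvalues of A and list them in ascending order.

det(sI - A) = s^2 - (tr A)s + det A, with tr A = (-6) + 1 = -5 and det A = (-6)·1 - (-1)·12 = -6 - (-12) = 6.
So p(s) = det(sI - A) = s^2 + 5s + 6.
Factor s^2 + 5s + 6: two numbers with sum -5 and product 6 are -2 and -3, so s^2 + 5s + 6 = (s + 2)(s + 3).
Hence p(s) = (s + 2) (s + 3), with roots -3, -2.
All eigenvalues have negative real part, so the system is asymptotically stable.

-3, -2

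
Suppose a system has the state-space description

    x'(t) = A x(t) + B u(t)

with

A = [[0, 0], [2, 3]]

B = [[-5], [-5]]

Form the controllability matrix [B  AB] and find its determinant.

AB = [[0], [-25]]
Controllability matrix C = [B  AB] = [[-5, 0], [-5, -25]]
det(C) = (-5)·(-25) - 0·(-5) = 125 - 0 = 125
Since det(C) ≠ 0, rank(C) = 2 and the system is completely controllable.

125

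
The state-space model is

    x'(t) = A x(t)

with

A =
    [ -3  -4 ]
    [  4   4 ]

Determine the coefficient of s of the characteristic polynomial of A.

For a 2×2 matrix, det(sI - A) = s^2 - (tr A)s + det A.
tr A = 1, det A = 4.
So p(s) = s^2 - s + 4.
The coefficient of s is -1.

-1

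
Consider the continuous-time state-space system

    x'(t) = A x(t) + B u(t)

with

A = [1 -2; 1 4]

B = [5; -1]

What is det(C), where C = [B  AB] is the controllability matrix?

12

AB = [[7], [1]]
Controllability matrix C = [B  AB] = [[5, 7], [-1, 1]]
det(C) = 5·1 - 7·(-1) = 5 - (-7) = 12
Since det(C) ≠ 0, rank(C) = 2 and the system is completely controllable.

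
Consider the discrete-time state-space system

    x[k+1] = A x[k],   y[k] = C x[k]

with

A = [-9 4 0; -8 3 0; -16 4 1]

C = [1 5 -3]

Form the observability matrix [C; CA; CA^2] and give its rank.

2

CA = [[-1, 7, -3]]
CA^2 = [[1, 5, -3]]
Observability matrix O = [C; CA; CA^2] = [[1, 5, -3], [-1, 7, -3], [1, 5, -3]]
The columns c1, c2, c3 of O are linearly dependent: c1 + c2 + 2·c3 = 0 (check each entry), so rank(O) ≤ 2.
The 2×2 minor from rows 1, 2, columns 1, 2 is 1·7 - 5·(-1) = 7 - (-5) = 12 ≠ 0, so rank(O) = 2.
rank(O) = 2 < n = 3, so the pair (A, C) is not completely observable.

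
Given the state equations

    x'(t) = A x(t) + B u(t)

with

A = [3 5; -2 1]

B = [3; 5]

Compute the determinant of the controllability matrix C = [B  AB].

-173

AB = [[34], [-1]]
Controllability matrix C = [B  AB] = [[3, 34], [5, -1]]
det(C) = 3·(-1) - 34·5 = -3 - 170 = -173
Since det(C) ≠ 0, rank(C) = 2 and the system is completely controllable.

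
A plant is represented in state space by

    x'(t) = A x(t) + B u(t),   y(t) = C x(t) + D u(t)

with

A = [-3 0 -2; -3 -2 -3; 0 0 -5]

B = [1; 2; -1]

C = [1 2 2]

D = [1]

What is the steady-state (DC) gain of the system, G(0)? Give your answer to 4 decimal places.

G(0) = C(-A)^{-1}B + D = -C A^{-1} B + D.
det A = -30, so A^{-1} = (1/-30)·adj(A) = [[-1/3, 0, 2/15], [1/2, -1/2, 1/10], [0, 0, -1/5]]
A^{-1} B = [-7/15, -3/5, 1/5]^T
C A^{-1} B = -19/15
G(0) = D - C A^{-1} B = 1 - (-19/15) = 34/15 ≈ 2.2667

2.2667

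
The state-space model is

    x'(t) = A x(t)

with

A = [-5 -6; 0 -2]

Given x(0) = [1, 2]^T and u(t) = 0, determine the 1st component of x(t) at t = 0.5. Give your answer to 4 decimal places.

-1.0611

det(sI - A) = s^2 - (tr A)s + det A, with tr A = (-5) + (-2) = -7 and det A = (-5)·(-2) - (-6)·0 = 10 - 0 = 10.
So p(s) = det(sI - A) = s^2 + 7s + 10.
Factor s^2 + 7s + 10: two numbers with sum -7 and product 10 are -2 and -5, so s^2 + 7s + 10 = (s + 2)(s + 5).
Hence p(s) = (s + 2) (s + 5), with roots -5, -2.
The eigenvalues -5, -2 are distinct and real, so A is diagonalisable and x(t) = e^{At} x(0) = V diag(e^{λ_i t}) V^{-1} x(0), where the columns of V are the eigenvectors.
λ = -5: A - (-5)I = [[0, -6], [0, 3]]. Row 1 gives 0·v1 + (-6)·v2 = 0, so take v_1 = [1, 0]^T.
λ = -2: A - (-2)I = [[-3, -6], [0, 0]]. Row 1 gives (-3)·v1 + (-6)·v2 = 0, so take v_2 = [-2, 1]^T.
V = [v_1 v_2] = [[1, -2], [0, 1]] has det V = 1, so V^{-1} = adj(V)/det V = [[1, 2], [0, 1]].
Modal coordinates z(0) = V^{-1} x(0): 1·1 + 2·2 = 5; 0·1 + 1·2 = 2; so z(0) = [5, 2]^T.
x_1(t) = Σ_i (v_i)_1 · z_i(0) · e^{λ_i t} (row 1 of V times the modal terms).
x_1(0.5) = 1·5·e^{-5·0.5} + (-2)·2·e^{-2·0.5} = 5·0.082085 + (-4)·0.367879 = -1.0611.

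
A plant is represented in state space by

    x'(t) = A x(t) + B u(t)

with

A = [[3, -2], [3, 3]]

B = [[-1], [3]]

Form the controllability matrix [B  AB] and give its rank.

AB = [[-9], [6]]
Controllability matrix C = [B  AB] = [[-1, -9], [3, 6]]
det(C) = (-1)·6 - (-9)·3 = -6 - (-27) = 21 ≠ 0, so rank(C) = 2.
rank(C) = 2 = n, so the pair (A, B) is completely controllable.

2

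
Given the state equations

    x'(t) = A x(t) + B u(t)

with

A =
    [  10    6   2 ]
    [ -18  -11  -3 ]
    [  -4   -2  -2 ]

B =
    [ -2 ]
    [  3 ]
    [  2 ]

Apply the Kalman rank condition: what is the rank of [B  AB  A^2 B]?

1

AB = [[2], [-3], [-2]]
A^2B = [[-2], [3], [2]]
Controllability matrix C = [B  AB  A^2B] = [[-2, 2, -2], [3, -3, 3], [2, -2, 2]]
Every column of C is a scalar multiple of column 1 = [-2, 3, 2] (multipliers 1, -1, 1), so the columns span a one-dimensional space.
C ≠ 0, hence rank(C) = 1.
rank(C) = 1 < n = 3, so the pair (A, B) is not completely controllable.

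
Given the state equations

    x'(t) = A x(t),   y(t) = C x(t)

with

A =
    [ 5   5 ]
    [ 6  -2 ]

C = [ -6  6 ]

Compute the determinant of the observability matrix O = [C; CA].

CA = [[6, -42]]
Observability matrix O = [C; CA] = [[-6, 6], [6, -42]]
det(O) = (-6)·(-42) - 6·6 = 252 - 36 = 216
Since det(O) ≠ 0, rank(O) = 2 and the system is completely observable.

216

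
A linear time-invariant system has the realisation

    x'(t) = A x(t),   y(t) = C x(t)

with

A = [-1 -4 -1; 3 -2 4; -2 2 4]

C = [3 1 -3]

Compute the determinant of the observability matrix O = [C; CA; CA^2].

CA = [[6, -20, -11]]
CA^2 = [[-44, -6, -130]]
Observability matrix O = [C; CA; CA^2] = [[3, 1, -3], [6, -20, -11], [-44, -6, -130]]
Expanding along the first row, det(O) = 3·((-20)·(-130) - (-11)·(-6)) - 1·(6·(-130) - (-11)·(-44)) + (-3)·(6·(-6) - (-20)·(-44)) = 3·2534 - 1·(-1264) + (-3)·(-916) = 11614
Since det(O) ≠ 0, rank(O) = 3 and the system is completely observable.

11614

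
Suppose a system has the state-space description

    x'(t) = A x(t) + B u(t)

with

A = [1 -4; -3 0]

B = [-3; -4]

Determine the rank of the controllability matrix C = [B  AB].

2

AB = [[13], [9]]
Controllability matrix C = [B  AB] = [[-3, 13], [-4, 9]]
det(C) = (-3)·9 - 13·(-4) = -27 - (-52) = 25 ≠ 0, so rank(C) = 2.
rank(C) = 2 = n, so the pair (A, B) is completely controllable.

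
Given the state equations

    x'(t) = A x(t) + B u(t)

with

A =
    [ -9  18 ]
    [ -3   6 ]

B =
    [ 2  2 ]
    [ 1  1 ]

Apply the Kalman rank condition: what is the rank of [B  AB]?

AB = [[0, 0], [0, 0]]
Controllability matrix C = [B  AB] = [[2, 2, 0, 0], [1, 1, 0, 0]]
Every column of C is a scalar multiple of column 1 = [2, 1] (multipliers 1, 1, 0, 0), so the columns span a one-dimensional space.
C ≠ 0, hence rank(C) = 1.
rank(C) = 1 < n = 2, so the pair (A, B) is not completely controllable.

1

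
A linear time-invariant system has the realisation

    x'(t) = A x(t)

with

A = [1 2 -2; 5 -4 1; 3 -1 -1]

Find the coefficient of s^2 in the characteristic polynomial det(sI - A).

Expand det(sI - A) for the 3×3 matrix.
p(s) = s^3 + 4s^2 - 4s - 7.
(Check: constant term = det(-A) = (-1)^3 det A = -7; coefficient of s^2 = -tr A = 4.)
The coefficient of s^2 is 4.

4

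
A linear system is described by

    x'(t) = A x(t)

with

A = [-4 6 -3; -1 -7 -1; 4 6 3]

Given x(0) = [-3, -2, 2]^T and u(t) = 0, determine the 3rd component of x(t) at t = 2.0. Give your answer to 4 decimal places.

-1.9493

det(sI - A) = s^3 - (tr A)s^2 + (M11 + M22 + M33)s - det A, where Mii is the 2×2 principal minor of A obtained by deleting row i and column i.
tr A = (-4) + (-7) + 3 = -8; M11 = (-7)·3 - (-1)·6 = -21 - (-6) = -15; M22 = (-4)·3 - (-3)·4 = -12 - (-12) = 0; M33 = (-4)·(-7) - 6·(-1) = 28 - (-6) = 34; sum of minors = 19.
det A = (-4)·((-7)·3 - (-1)·6) - 6·((-1)·3 - (-1)·4) + (-3)·((-1)·6 - (-7)·4) = (-4)·(-15) - 6·1 + (-3)·22 = -12.
So p(s) = det(sI - A) = s^3 + 8s^2 + 19s + 12.
Rational-root test: any integer root divides 12. Testing small divisors, s = -1 works: p(-1) = -1 + 8 + (-19) + 12 = 0, so (s + 1) is a factor.
Dividing, p(s) = (s + 1)(s^2 + 7s + 12).
Factor s^2 + 7s + 12: two numbers with sum -7 and product 12 are -3 and -4, so s^2 + 7s + 12 = (s + 3)(s + 4).
Hence p(s) = (s + 1) (s + 3) (s + 4), with roots -4, -3, -1.
The eigenvalues -4, -3, -1 are distinct and real, so A is diagonalisable and x(t) = e^{At} x(0) = V diag(e^{λ_i t}) V^{-1} x(0), where the columns of V are the eigenvectors.
λ = -4: A - (-4)I = [[0, 6, -3], [-1, -3, -1], [4, 6, 7]]. v must be orthogonal to every row; (row 1) × (row 2) = [-15, 3, 6], so take v_1 = [5, -1, -2]^T.
λ = -3: A - (-3)I = [[-1, 6, -3], [-1, -4, -1], [4, 6, 6]]. v must be orthogonal to every row; (row 1) × (row 2) = [-18, 2, 10], so take v_2 = [9, -1, -5]^T.
λ = -1: A - (-1)I = [[-3, 6, -3], [-1, -6, -1], [4, 6, 4]]. v must be orthogonal to every row; (row 1) × (row 2) = [-24, 0, 24], so take v_3 = [-1, 0, 1]^T.
V = [v_1 v_2 v_3] = [[5, 9, -1], [-1, -1, 0], [-2, -5, 1]] has det V = 1, so V^{-1} = adj(V)/det V = [[-1, -4, -1], [1, 3, 1], [3, 7, 4]].
Modal coordinates z(0) = V^{-1} x(0): (-1)·(-3) + (-4)·(-2) + (-1)·2 = 9; 1·(-3) + 3·(-2) + 1·2 = -7; 3·(-3) + 7·(-2) + 4·2 = -15; so z(0) = [9, -7, -15]^T.
x_3(t) = Σ_i (v_i)_3 · z_i(0) · e^{λ_i t} (row 3 of V times the modal terms).
x_3(2.0) = (-2)·9·e^{-4·2.0} + (-5)·(-7)·e^{-3·2.0} + 1·(-15)·e^{-1·2.0} = (-18)·0.000335 + 35·0.002479 + (-15)·0.135335 = -1.9493.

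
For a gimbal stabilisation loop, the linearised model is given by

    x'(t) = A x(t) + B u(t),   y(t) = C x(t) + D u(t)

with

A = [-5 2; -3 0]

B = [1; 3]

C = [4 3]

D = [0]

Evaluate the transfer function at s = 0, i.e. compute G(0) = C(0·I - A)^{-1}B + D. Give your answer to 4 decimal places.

10.0000

G(0) = C(-A)^{-1}B + D = -C A^{-1} B + D.
det A = 6, so A^{-1} = (1/6)·adj(A) = [[0, -1/3], [1/2, -5/6]]
A^{-1} B = [-1, -2]^T
C A^{-1} B = -10
G(0) = D - C A^{-1} B = 0 - (-10) = 10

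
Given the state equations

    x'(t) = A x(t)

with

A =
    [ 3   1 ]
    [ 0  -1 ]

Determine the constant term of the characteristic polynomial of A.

-3

For a 2×2 matrix, det(sI - A) = s^2 - (tr A)s + det A.
tr A = 2, det A = -3.
So p(s) = s^2 - 2s - 3.
The constant term is -3.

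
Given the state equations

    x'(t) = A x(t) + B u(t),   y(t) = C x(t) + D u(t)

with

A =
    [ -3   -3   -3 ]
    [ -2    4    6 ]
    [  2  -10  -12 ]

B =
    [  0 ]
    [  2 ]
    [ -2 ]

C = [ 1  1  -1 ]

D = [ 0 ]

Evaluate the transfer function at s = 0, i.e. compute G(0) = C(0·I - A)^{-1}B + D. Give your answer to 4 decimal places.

G(0) = C(-A)^{-1}B + D = -C A^{-1} B + D.
det A = -36, so A^{-1} = (1/-36)·adj(A) = [[-1/3, 1/6, 1/6], [1/3, -7/6, -2/3], [-1/3, 1, 1/2]]
A^{-1} B = [0, -1, 1]^T
C A^{-1} B = -2
G(0) = D - C A^{-1} B = 0 - (-2) = 2

2.0000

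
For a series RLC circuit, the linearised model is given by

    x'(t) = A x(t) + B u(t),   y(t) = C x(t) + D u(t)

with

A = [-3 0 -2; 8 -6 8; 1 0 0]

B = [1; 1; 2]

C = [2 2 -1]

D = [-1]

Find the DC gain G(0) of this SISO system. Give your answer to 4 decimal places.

G(0) = C(-A)^{-1}B + D = -C A^{-1} B + D.
det A = -12, so A^{-1} = (1/-12)·adj(A) = [[0, 0, 1], [-2/3, -1/6, -2/3], [-1/2, 0, -3/2]]
A^{-1} B = [2, -13/6, -7/2]^T
C A^{-1} B = 19/6
G(0) = D - C A^{-1} B = -1 - (19/6) = -25/6 ≈ -4.1667

-4.1667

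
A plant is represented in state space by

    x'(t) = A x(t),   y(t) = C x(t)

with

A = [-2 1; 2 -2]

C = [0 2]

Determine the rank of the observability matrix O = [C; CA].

2

CA = [[4, -4]]
Observability matrix O = [C; CA] = [[0, 2], [4, -4]]
det(O) = 0·(-4) - 2·4 = 0 - 8 = -8 ≠ 0, so rank(O) = 2.
rank(O) = 2 = n, so the pair (A, C) is completely observable.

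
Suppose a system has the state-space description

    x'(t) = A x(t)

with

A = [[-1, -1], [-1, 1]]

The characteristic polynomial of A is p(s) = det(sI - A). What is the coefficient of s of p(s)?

0

For a 2×2 matrix, det(sI - A) = s^2 - (tr A)s + det A.
tr A = 0, det A = -2.
So p(s) = s^2 - 2.
The coefficient of s is 0.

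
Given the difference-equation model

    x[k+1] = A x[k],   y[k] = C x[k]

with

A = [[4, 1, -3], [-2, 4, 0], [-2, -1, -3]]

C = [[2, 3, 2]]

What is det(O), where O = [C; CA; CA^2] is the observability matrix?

2900

CA = [[-2, 12, -12]]
CA^2 = [[-8, 58, 42]]
Observability matrix O = [C; CA; CA^2] = [[2, 3, 2], [-2, 12, -12], [-8, 58, 42]]
Expanding along the first row, det(O) = 2·(12·42 - (-12)·58) - 3·((-2)·42 - (-12)·(-8)) + 2·((-2)·58 - 12·(-8)) = 2·1200 - 3·(-180) + 2·(-20) = 2900
Since det(O) ≠ 0, rank(O) = 3 and the system is completely observable.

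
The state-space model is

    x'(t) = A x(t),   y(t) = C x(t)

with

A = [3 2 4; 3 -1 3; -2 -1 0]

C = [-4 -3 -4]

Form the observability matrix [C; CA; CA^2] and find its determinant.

2493

CA = [[-13, -1, -25]]
CA^2 = [[8, 0, -55]]
Observability matrix O = [C; CA; CA^2] = [[-4, -3, -4], [-13, -1, -25], [8, 0, -55]]
Expanding along the first row, det(O) = (-4)·((-1)·(-55) - (-25)·0) - (-3)·((-13)·(-55) - (-25)·8) + (-4)·((-13)·0 - (-1)·8) = (-4)·55 - (-3)·915 + (-4)·8 = 2493
Since det(O) ≠ 0, rank(O) = 3 and the system is completely observable.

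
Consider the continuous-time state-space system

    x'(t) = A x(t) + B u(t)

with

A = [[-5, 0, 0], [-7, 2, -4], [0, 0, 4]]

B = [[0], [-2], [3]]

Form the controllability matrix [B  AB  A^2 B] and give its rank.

AB = [[0], [-16], [12]]
A^2B = [[0], [-80], [48]]
Controllability matrix C = [B  AB  A^2B] = [[0, 0, 0], [-2, -16, -80], [3, 12, 48]]
Row 1 of C is identically zero, so rank(C) ≤ 2.
The 2×2 minor from rows 2, 3, columns 1, 2 is (-2)·12 - (-16)·3 = -24 - (-48) = 24 ≠ 0, so rank(C) = 2.
rank(C) = 2 < n = 3, so the pair (A, B) is not completely controllable.

2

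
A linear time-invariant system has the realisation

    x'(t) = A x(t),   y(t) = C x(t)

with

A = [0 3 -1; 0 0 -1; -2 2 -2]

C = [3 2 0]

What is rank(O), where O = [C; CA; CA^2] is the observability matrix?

3

CA = [[0, 9, -5]]
CA^2 = [[10, -10, 1]]
Observability matrix O = [C; CA; CA^2] = [[3, 2, 0], [0, 9, -5], [10, -10, 1]]
det(O) = 3·(9·1 - (-5)·(-10)) - 2·(0·1 - (-5)·10) + 0·(0·(-10) - 9·10) = 3·(-41) - 2·50 + 0·(-90) = -223 ≠ 0, so rank(O) = 3.
rank(O) = 3 = n, so the pair (A, C) is completely observable.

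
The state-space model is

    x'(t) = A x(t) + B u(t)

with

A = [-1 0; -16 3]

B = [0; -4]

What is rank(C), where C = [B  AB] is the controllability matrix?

AB = [[0], [-12]]
Controllability matrix C = [B  AB] = [[0, 0], [-4, -12]]
Every column of C is a scalar multiple of column 1 = [0, -4] (multipliers 1, 3), so the columns span a one-dimensional space.
C ≠ 0, hence rank(C) = 1.
rank(C) = 1 < n = 2, so the pair (A, B) is not completely controllable.

1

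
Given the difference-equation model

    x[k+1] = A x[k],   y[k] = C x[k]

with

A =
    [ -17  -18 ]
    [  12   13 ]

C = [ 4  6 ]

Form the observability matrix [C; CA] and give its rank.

CA = [[4, 6]]
Observability matrix O = [C; CA] = [[4, 6], [4, 6]]
Every row of O is a scalar multiple of row 1 = [4, 6] (multipliers 1, 1), so the rows span a one-dimensional space.
O ≠ 0, hence rank(O) = 1.
rank(O) = 1 < n = 2, so the pair (A, C) is not completely observable.

1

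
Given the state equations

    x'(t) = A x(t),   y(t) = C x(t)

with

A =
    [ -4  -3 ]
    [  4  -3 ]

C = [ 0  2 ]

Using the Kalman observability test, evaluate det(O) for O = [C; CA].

CA = [[8, -6]]
Observability matrix O = [C; CA] = [[0, 2], [8, -6]]
det(O) = 0·(-6) - 2·8 = 0 - 16 = -16
Since det(O) ≠ 0, rank(O) = 2 and the system is completely observable.

-16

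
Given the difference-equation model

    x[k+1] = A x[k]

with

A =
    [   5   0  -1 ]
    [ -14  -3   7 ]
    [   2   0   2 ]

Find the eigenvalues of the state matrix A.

-3, 3, 4

det(zI - A) = z^3 - (tr A)z^2 + (M11 + M22 + M33)z - det A, where Mii is the 2×2 principal minor of A obtained by deleting row i and column i.
tr A = 5 + (-3) + 2 = 4; M11 = (-3)·2 - 7·0 = -6 - 0 = -6; M22 = 5·2 - (-1)·2 = 10 - (-2) = 12; M33 = 5·(-3) - 0·(-14) = -15 - 0 = -15; sum of minors = -9.
det A = 5·((-3)·2 - 7·0) - 0·((-14)·2 - 7·2) + (-1)·((-14)·0 - (-3)·2) = 5·(-6) - 0·(-42) + (-1)·6 = -36.
So p(z) = det(zI - A) = z^3 - 4z^2 - 9z + 36.
Rational-root test: any integer root divides 36. Testing small divisors, z = -3 works: p(-3) = -27 + (-36) + 27 + 36 = 0, so (z + 3) is a factor.
Dividing, p(z) = (z + 3)(z^2 - 7z + 12).
Factor z^2 - 7z + 12: two numbers with sum 7 and product 12 are 4 and 3, so z^2 - 7z + 12 = (z - 4)(z - 3).
Hence p(z) = (z - 4) (z - 3) (z + 3), with roots -3, 3, 4.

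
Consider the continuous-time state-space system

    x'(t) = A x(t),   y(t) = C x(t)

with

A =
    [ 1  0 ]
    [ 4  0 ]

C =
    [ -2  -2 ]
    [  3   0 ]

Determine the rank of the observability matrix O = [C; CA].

CA = [[-10, 0], [3, 0]]
Observability matrix O = [C; CA] = [[-2, -2], [3, 0], [-10, 0], [3, 0]]
Take the 2×2 submatrix of O formed by rows 1, 2: [[-2, -2], [3, 0]]. Its determinant is (-2)·0 - (-2)·3 = 0 - (-6) = 6 ≠ 0.
So rank(O) ≥ 2; since O has 2 columns, rank(O) = 2.
rank(O) = 2 = n, so the pair (A, C) is completely observable.

2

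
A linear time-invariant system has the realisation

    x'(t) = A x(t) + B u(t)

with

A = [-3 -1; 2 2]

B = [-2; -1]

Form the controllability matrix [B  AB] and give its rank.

2

AB = [[7], [-6]]
Controllability matrix C = [B  AB] = [[-2, 7], [-1, -6]]
det(C) = (-2)·(-6) - 7·(-1) = 12 - (-7) = 19 ≠ 0, so rank(C) = 2.
rank(C) = 2 = n, so the pair (A, B) is completely controllable.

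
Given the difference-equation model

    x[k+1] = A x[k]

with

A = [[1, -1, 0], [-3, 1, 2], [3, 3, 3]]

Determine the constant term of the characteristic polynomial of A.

Expand det(zI - A) for the 3×3 matrix.
p(z) = z^3 - 5z^2 - 2z + 18.
(Check: constant term = det(-A) = (-1)^3 det A = 18; coefficient of z^2 = -tr A = -5.)
The constant term is 18.

18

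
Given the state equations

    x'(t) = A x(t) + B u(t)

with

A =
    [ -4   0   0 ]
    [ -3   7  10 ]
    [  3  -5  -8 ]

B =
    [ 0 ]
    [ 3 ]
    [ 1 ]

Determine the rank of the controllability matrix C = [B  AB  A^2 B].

2

AB = [[0], [31], [-23]]
A^2B = [[0], [-13], [29]]
Controllability matrix C = [B  AB  A^2B] = [[0, 0, 0], [3, 31, -13], [1, -23, 29]]
Row 1 of C is identically zero, so rank(C) ≤ 2.
The 2×2 minor from rows 2, 3, columns 1, 2 is 3·(-23) - 31·1 = -69 - 31 = -100 ≠ 0, so rank(C) = 2.
rank(C) = 2 < n = 3, so the pair (A, B) is not completely controllable.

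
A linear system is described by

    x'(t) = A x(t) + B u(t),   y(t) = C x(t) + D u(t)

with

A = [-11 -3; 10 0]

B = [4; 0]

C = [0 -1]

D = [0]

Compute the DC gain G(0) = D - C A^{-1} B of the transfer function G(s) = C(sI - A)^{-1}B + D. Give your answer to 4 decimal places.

G(0) = C(-A)^{-1}B + D = -C A^{-1} B + D.
det A = 30, so A^{-1} = (1/30)·adj(A) = [[0, 1/10], [-1/3, -11/30]]
A^{-1} B = [0, -4/3]^T
C A^{-1} B = 4/3
G(0) = D - C A^{-1} B = 0 - (4/3) = -4/3 ≈ -1.3333

-1.3333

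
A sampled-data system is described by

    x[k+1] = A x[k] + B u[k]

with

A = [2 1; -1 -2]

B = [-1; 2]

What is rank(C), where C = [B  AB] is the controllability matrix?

2

AB = [[0], [-3]]
Controllability matrix C = [B  AB] = [[-1, 0], [2, -3]]
det(C) = (-1)·(-3) - 0·2 = 3 - 0 = 3 ≠ 0, so rank(C) = 2.
rank(C) = 2 = n, so the pair (A, B) is completely controllable.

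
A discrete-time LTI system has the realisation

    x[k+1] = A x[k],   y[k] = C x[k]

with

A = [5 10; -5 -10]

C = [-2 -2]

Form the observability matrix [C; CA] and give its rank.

CA = [[0, 0]]
Observability matrix O = [C; CA] = [[-2, -2], [0, 0]]
Every row of O is a scalar multiple of row 1 = [-2, -2] (multipliers 1, 0), so the rows span a one-dimensional space.
O ≠ 0, hence rank(O) = 1.
rank(O) = 1 < n = 2, so the pair (A, C) is not completely observable.

1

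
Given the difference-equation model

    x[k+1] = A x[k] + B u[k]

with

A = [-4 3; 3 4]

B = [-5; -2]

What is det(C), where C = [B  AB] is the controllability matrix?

143

AB = [[14], [-23]]
Controllability matrix C = [B  AB] = [[-5, 14], [-2, -23]]
det(C) = (-5)·(-23) - 14·(-2) = 115 - (-28) = 143
Since det(C) ≠ 0, rank(C) = 2 and the system is completely controllable.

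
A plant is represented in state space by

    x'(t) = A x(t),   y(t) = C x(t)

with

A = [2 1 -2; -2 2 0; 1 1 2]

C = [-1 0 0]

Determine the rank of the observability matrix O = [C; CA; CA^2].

3

CA = [[-2, -1, 2]]
CA^2 = [[0, -2, 8]]
Observability matrix O = [C; CA; CA^2] = [[-1, 0, 0], [-2, -1, 2], [0, -2, 8]]
det(O) = (-1)·((-1)·8 - 2·(-2)) - 0·((-2)·8 - 2·0) + 0·((-2)·(-2) - (-1)·0) = (-1)·(-4) - 0·(-16) + 0·4 = 4 ≠ 0, so rank(O) = 3.
rank(O) = 3 = n, so the pair (A, C) is completely observable.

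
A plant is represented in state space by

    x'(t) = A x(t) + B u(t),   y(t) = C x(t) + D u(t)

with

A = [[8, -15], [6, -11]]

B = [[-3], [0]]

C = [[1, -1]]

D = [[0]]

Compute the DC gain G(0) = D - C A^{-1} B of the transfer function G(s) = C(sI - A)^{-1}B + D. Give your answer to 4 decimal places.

G(0) = C(-A)^{-1}B + D = -C A^{-1} B + D.
det A = 2, so A^{-1} = (1/2)·adj(A) = [[-11/2, 15/2], [-3, 4]]
A^{-1} B = [33/2, 9]^T
C A^{-1} B = 15/2
G(0) = D - C A^{-1} B = 0 - (15/2) = -15/2 ≈ -7.5000

-7.5000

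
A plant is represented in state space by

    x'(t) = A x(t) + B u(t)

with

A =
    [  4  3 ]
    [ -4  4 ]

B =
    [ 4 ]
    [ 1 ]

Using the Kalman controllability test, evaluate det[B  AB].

AB = [[19], [-12]]
Controllability matrix C = [B  AB] = [[4, 19], [1, -12]]
det(C) = 4·(-12) - 19·1 = -48 - 19 = -67
Since det(C) ≠ 0, rank(C) = 2 and the system is completely controllable.

-67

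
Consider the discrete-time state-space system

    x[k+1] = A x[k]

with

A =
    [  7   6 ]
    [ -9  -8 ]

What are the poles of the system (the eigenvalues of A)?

-2, 1

det(zI - A) = z^2 - (tr A)z + det A, with tr A = 7 + (-8) = -1 and det A = 7·(-8) - 6·(-9) = -56 - (-54) = -2.
So p(z) = det(zI - A) = z^2 + z - 2.
Factor z^2 + z - 2: two numbers with sum -1 and product -2 are 1 and -2, so z^2 + z - 2 = (z - 1)(z + 2).
Hence p(z) = (z - 1) (z + 2), with roots -2, 1.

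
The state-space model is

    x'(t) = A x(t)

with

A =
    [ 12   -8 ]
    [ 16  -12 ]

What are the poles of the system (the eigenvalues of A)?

det(sI - A) = s^2 - (tr A)s + det A, with tr A = 12 + (-12) = 0 and det A = 12·(-12) - (-8)·16 = -144 - (-128) = -16.
So p(s) = det(sI - A) = s^2 - 16.
Factor s^2 - 16: two numbers with sum 0 and product -16 are 4 and -4, so s^2 - 16 = (s - 4)(s + 4).
Hence p(s) = (s - 4) (s + 4), with roots -4, 4.
At least one eigenvalue has non-negative real part, so the system is not asymptotically stable.

-4, 4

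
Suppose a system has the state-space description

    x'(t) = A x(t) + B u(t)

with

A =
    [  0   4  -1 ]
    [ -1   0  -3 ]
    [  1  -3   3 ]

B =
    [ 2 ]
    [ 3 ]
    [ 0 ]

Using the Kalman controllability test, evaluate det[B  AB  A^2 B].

267

AB = [[12], [-2], [-7]]
A^2B = [[-1], [9], [-3]]
Controllability matrix C = [B  AB  A^2B] = [[2, 12, -1], [3, -2, 9], [0, -7, -3]]
Expanding along the first row, det(C) = 2·((-2)·(-3) - 9·(-7)) - 12·(3·(-3) - 9·0) + (-1)·(3·(-7) - (-2)·0) = 2·69 - 12·(-9) + (-1)·(-21) = 267
Since det(C) ≠ 0, rank(C) = 3 and the system is completely controllable.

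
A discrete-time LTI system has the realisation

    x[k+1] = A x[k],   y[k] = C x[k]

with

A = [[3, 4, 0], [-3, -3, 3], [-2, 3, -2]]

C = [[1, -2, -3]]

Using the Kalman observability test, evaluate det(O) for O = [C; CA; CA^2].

-2346

CA = [[15, 1, 0]]
CA^2 = [[42, 57, 3]]
Observability matrix O = [C; CA; CA^2] = [[1, -2, -3], [15, 1, 0], [42, 57, 3]]
Expanding along the first row, det(O) = 1·(1·3 - 0·57) - (-2)·(15·3 - 0·42) + (-3)·(15·57 - 1·42) = 1·3 - (-2)·45 + (-3)·813 = -2346
Since det(O) ≠ 0, rank(O) = 3 and the system is completely observable.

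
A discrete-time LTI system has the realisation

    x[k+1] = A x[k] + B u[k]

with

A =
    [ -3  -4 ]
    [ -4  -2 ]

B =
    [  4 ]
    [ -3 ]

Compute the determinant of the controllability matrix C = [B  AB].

-40

AB = [[0], [-10]]
Controllability matrix C = [B  AB] = [[4, 0], [-3, -10]]
det(C) = 4·(-10) - 0·(-3) = -40 - 0 = -40
Since det(C) ≠ 0, rank(C) = 2 and the system is completely controllable.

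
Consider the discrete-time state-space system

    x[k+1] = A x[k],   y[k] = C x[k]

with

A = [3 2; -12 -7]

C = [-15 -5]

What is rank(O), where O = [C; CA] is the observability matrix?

1

CA = [[15, 5]]
Observability matrix O = [C; CA] = [[-15, -5], [15, 5]]
Every row of O is a scalar multiple of row 1 = [-15, -5] (multipliers 1, -1), so the rows span a one-dimensional space.
O ≠ 0, hence rank(O) = 1.
rank(O) = 1 < n = 2, so the pair (A, C) is not completely observable.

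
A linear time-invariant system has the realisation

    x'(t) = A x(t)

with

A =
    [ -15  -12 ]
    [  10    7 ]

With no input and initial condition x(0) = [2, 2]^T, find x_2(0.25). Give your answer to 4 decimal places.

4.6620

det(sI - A) = s^2 - (tr A)s + det A, with tr A = (-15) + 7 = -8 and det A = (-15)·7 - (-12)·10 = -105 - (-120) = 15.
So p(s) = det(sI - A) = s^2 + 8s + 15.
Factor s^2 + 8s + 15: two numbers with sum -8 and product 15 are -3 and -5, so s^2 + 8s + 15 = (s + 3)(s + 5).
Hence p(s) = (s + 3) (s + 5), with roots -5, -3.
The eigenvalues -5, -3 are distinct and real, so A is diagonalisable and x(t) = e^{At} x(0) = V diag(e^{λ_i t}) V^{-1} x(0), where the columns of V are the eigenvectors.
λ = -5: A - (-5)I = [[-10, -12], [10, 12]]. Row 1 gives (-10)·v1 + (-12)·v2 = 0, so take v_1 = [6, -5]^T.
λ = -3: A - (-3)I = [[-12, -12], [10, 10]]. Row 1 gives (-12)·v1 + (-12)·v2 = 0, so take v_2 = [-1, 1]^T.
V = [v_1 v_2] = [[6, -1], [-5, 1]] has det V = 1, so V^{-1} = adj(V)/det V = [[1, 1], [5, 6]].
Modal coordinates z(0) = V^{-1} x(0): 1·2 + 1·2 = 4; 5·2 + 6·2 = 22; so z(0) = [4, 22]^T.
x_2(t) = Σ_i (v_i)_2 · z_i(0) · e^{λ_i t} (row 2 of V times the modal terms).
x_2(0.25) = (-5)·4·e^{-5·0.25} + 1·22·e^{-3·0.25} = (-20)·0.286505 + 22·0.472367 = 4.6620.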